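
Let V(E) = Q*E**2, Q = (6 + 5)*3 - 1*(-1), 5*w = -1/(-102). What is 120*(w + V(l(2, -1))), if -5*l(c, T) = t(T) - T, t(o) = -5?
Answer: 221972/85 ≈ 2611.4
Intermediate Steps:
w = 1/510 (w = (-1/(-102))/5 = (-1*(-1/102))/5 = (1/5)*(1/102) = 1/510 ≈ 0.0019608)
Q = 34 (Q = 11*3 + 1 = 33 + 1 = 34)
l(c, T) = 1 + T/5 (l(c, T) = -(-5 - T)/5 = 1 + T/5)
V(E) = 34*E**2
120*(w + V(l(2, -1))) = 120*(1/510 + 34*(1 + (1/5)*(-1))**2) = 120*(1/510 + 34*(1 - 1/5)**2) = 120*(1/510 + 34*(4/5)**2) = 120*(1/510 + 34*(16/25)) = 120*(1/510 + 544/25) = 120*(55493/2550) = 221972/85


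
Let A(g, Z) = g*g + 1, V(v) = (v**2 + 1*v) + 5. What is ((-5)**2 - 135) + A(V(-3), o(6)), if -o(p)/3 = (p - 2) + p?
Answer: 12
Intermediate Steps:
o(p) = 6 - 6*p (o(p) = -3*((p - 2) + p) = -3*((-2 + p) + p) = -3*(-2 + 2*p) = 6 - 6*p)
V(v) = 5 + v + v**2 (V(v) = (v**2 + v) + 5 = (v + v**2) + 5 = 5 + v + v**2)
A(g, Z) = 1 + g**2 (A(g, Z) = g**2 + 1 = 1 + g**2)
((-5)**2 - 135) + A(V(-3), o(6)) = ((-5)**2 - 135) + (1 + (5 - 3 + (-3)**2)**2) = (25 - 135) + (1 + (5 - 3 + 9)**2) = -110 + (1 + 11**2) = -110 + (1 + 121) = -110 + 122 = 12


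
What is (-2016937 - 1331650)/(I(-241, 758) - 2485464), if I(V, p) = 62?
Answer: 3348587/2485402 ≈ 1.3473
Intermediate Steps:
(-2016937 - 1331650)/(I(-241, 758) - 2485464) = (-2016937 - 1331650)/(62 - 2485464) = -3348587/(-2485402) = -3348587*(-1/2485402) = 3348587/2485402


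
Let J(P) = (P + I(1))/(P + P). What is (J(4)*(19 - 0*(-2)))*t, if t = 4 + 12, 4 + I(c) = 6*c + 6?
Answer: 456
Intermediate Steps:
I(c) = 2 + 6*c (I(c) = -4 + (6*c + 6) = -4 + (6 + 6*c) = 2 + 6*c)
t = 16
J(P) = (8 + P)/(2*P) (J(P) = (P + (2 + 6*1))/(P + P) = (P + (2 + 6))/((2*P)) = (P + 8)*(1/(2*P)) = (8 + P)*(1/(2*P)) = (8 + P)/(2*P))
(J(4)*(19 - 0*(-2)))*t = (((1/2)*(8 + 4)/4)*(19 - 0*(-2)))*16 = (((1/2)*(1/4)*12)*(19 - 1*0))*16 = (3*(19 + 0)/2)*16 = ((3/2)*19)*16 = (57/2)*16 = 456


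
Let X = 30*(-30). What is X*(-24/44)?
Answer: 5400/11 ≈ 490.91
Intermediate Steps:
X = -900
X*(-24/44) = -(-21600)/44 = -900*(-6/11) = 5400/11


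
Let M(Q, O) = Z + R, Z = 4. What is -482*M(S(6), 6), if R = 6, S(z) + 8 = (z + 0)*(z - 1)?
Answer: -4820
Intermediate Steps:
S(z) = -8 + z*(-1 + z) (S(z) = -8 + (z + 0)*(z - 1) = -8 + z*(-1 + z))
M(Q, O) = 10 (M(Q, O) = 4 + 6 = 10)
-482*M(S(6), 6) = -482*10 = -4820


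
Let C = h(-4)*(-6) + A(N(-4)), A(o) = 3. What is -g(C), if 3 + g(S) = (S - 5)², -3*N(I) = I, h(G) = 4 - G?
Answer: -2497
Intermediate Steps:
N(I) = -I/3
C = -45 (C = (4 - 1*(-4))*(-6) + 3 = (4 + 4)*(-6) + 3 = 8*(-6) + 3 = -48 + 3 = -45)
g(S) = -3 + (-5 + S)² (g(S) = -3 + (S - 5)² = -3 + (-5 + S)²)
-g(C) = -(-3 + (-5 - 45)²) = -(-3 + (-50)²) = -(-3 + 2500) = -1*2497 = -2497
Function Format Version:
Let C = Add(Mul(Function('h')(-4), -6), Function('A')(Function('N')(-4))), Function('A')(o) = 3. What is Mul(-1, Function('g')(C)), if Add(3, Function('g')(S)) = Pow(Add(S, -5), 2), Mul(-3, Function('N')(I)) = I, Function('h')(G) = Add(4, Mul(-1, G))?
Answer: -2497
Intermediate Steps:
Function('N')(I) = Mul(Rational(-1, 3), I)
C = -45 (C = Add(Mul(Add(4, Mul(-1, -4)), -6), 3) = Add(Mul(Add(4, 4), -6), 3) = Add(Mul(8, -6), 3) = Add(-48, 3) = -45)
Function('g')(S) = Add(-3, Pow(Add(-5, S), 2)) (Function('g')(S) = Add(-3, Pow(Add(S, -5), 2)) = Add(-3, Pow(Add(-5, S), 2)))
Mul(-1, Function('g')(C)) = Mul(-1, Add(-3, Pow(Add(-5, -45), 2))) = Mul(-1, Add(-3, Pow(-50, 2))) = Mul(-1, Add(-3, 2500)) = Mul(-1, 2497) = -2497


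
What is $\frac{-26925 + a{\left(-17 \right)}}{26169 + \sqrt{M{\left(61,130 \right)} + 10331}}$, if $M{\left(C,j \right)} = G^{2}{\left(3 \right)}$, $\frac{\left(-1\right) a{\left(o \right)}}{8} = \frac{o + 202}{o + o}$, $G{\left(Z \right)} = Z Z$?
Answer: $- \frac{11958840465}{11641704533} + \frac{913970 \sqrt{2603}}{11641704533} \approx -1.0232$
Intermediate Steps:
$G{\left(Z \right)} = Z^{2}$
$a{\left(o \right)} = - \frac{4 \left(202 + o\right)}{o}$ ($a{\left(o \right)} = - 8 \frac{o + 202}{o + o} = - 8 \frac{202 + o}{2 o} = - \frac{4 \left(202 + o\right)}{o}$)
$M{\left(C,j \right)} = 81$ ($M{\left(C,j \right)} = \left(3^{2}\right)^{2} = 9^{2} = 81$)
$\frac{-26925 + a{\left(-17 \right)}}{26169 + \sqrt{M{\left(61,130 \right)} + 10331}} = \frac{-26925 - \left(4 + \frac{808}{-17}\right)}{26169 + \sqrt{81 + 10331}} = \frac{-26925 - - \frac{740}{17}}{26169 + \sqrt{10412}} = \frac{-26925 + \left(-4 + \frac{808}{17}\right)}{26169 + 2 \sqrt{2603}} = \frac{-26925 + \frac{740}{17}}{26169 + 2 \sqrt{2603}} = - \frac{456985}{17 \left(26169 + 2 \sqrt{2603}\right)}$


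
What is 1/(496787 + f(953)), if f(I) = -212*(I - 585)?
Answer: 1/418771 ≈ 2.3879e-6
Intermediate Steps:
f(I) = 124020 - 212*I (f(I) = -212*(-585 + I) = 124020 - 212*I)
1/(496787 + f(953)) = 1/(496787 + (124020 - 212*953)) = 1/(496787 + (124020 - 202036)) = 1/(496787 - 78016) = 1/418771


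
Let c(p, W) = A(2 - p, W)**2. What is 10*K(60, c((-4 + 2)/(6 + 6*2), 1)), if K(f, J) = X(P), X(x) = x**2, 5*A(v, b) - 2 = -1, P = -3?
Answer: 90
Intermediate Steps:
A(v, b) = 1/5 (A(v, b) = 2/5 + (1/5)*(-1) = 2/5 - 1/5 = 1/5)
c(p, W) = 1/25 (c(p, W) = (1/5)**2 = 1/25)
K(f, J) = 9 (K(f, J) = (-3)**2 = 9)
10*K(60, c((-4 + 2)/(6 + 6*2), 1)) = 10*9 = 90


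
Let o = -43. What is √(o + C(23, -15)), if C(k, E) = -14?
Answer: I*√57 ≈ 7.5498*I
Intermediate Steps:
√(o + C(23, -15)) = √(-43 - 14) = √(-57) = I*√57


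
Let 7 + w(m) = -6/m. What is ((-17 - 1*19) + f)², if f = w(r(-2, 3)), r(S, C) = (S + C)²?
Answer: 2401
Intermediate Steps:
r(S, C) = (C + S)²
w(m) = -7 - 6/m
f = -13 (f = -7 - 6/(3 - 2)² = -7 - 6/(1²) = -7 - 6/1 = -7 - 6*1 = -7 - 6 = -13)
((-17 - 1*19) + f)² = ((-17 - 1*19) - 13)² = ((-17 - 19) - 13)² = (-36 - 13)² = (-49)² = 2401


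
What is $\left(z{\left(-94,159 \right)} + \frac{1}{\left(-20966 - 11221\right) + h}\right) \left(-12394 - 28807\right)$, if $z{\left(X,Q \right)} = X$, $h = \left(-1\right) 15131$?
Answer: $\frac{183257639493}{47318} \approx 3.8729 \cdot 10^{6}$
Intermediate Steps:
$h = -15131$
$\left(z{\left(-94,159 \right)} + \frac{1}{\left(-20966 - 11221\right) + h}\right) \left(-12394 - 28807\right) = \left(-94 + \frac{1}{\left(-20966 - 11221\right) - 15131}\right) \left(-12394 - 28807\right) = \left(-94 + \frac{1}{-32187 - 15131}\right) \left(-41201\right) = \left(-94 + \frac{1}{-47318}\right) \left(-41201\right) = \left(-94 - \frac{1}{47318}\right) \left(-41201\right) = \left(- \frac{4447893}{47318}\right) \left(-41201\right) = \frac{183257639493}{47318}$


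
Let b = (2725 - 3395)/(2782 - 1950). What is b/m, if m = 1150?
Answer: -67/95680 ≈ -0.00070025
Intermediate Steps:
b = -335/416 (b = -670/832 = -670*1/832 = -335/416 ≈ -0.80529)
b/m = -335/416/1150 = -335/416*1/1150 = -67/95680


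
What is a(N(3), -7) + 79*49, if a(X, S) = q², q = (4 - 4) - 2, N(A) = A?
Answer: 3875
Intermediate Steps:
q = -2 (q = 0 - 2 = -2)
a(X, S) = 4 (a(X, S) = (-2)² = 4)
a(N(3), -7) + 79*49 = 4 + 79*49 = 4 + 3871 = 3875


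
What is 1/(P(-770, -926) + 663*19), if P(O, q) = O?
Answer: 1/11827 ≈ 8.4552e-5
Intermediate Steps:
1/(P(-770, -926) + 663*19) = 1/(-770 + 663*19) = 1/(-770 + 12597) = 1/11827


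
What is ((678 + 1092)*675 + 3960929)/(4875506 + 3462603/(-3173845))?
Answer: 16363326015755/15474096877967 ≈ 1.0575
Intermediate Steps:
((678 + 1092)*675 + 3960929)/(4875506 + 3462603/(-3173845)) = (1770*675 + 3960929)/(4875506 + 3462603*(-1/3173845)) = (1194750 + 3960929)/(4875506 - 3462603/3173845) = 5155679/(15474096877967/3173845) = 5155679*(3173845/15474096877967) = 16363326015755/15474096877967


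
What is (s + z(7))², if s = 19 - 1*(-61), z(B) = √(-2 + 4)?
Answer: (80 + √2)² ≈ 6628.3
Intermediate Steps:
z(B) = √2
s = 80 (s = 19 + 61 = 80)
(s + z(7))² = (80 + √2)²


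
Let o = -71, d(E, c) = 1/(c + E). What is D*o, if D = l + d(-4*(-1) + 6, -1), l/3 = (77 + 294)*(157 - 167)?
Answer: 7111999/9 ≈ 7.9022e+5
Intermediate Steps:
l = -11130 (l = 3*((77 + 294)*(157 - 167)) = 3*(371*(-10)) = 3*(-3710) = -11130)
d(E, c) = 1/(E + c)
D = -100169/9 (D = -11130 + 1/((-4*(-1) + 6) - 1) = -11130 + 1/((4 + 6) - 1) = -11130 + 1/(10 - 1) = -11130 + 1/9 = -11130 + ⅑ = -100169/9 ≈ -11130.)
D*o = -100169/9*(-71) = 7111999/9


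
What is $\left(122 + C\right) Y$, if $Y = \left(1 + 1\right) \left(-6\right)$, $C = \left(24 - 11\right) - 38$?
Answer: $-1164$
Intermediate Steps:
$C = -25$ ($C = 13 - 38 = -25$)
$Y = -12$ ($Y = 2 \left(-6\right) = -12$)
$\left(122 + C\right) Y = \left(122 - 25\right) \left(-12\right) = 97 \left(-12\right) = -1164$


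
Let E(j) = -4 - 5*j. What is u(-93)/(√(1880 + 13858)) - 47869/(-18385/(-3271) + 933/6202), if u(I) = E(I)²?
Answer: -971106052798/117075613 + 212521*√15738/15738 ≈ -6600.6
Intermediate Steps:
u(I) = (-4 - 5*I)²
u(-93)/(√(1880 + 13858)) - 47869/(-18385/(-3271) + 933/6202) = (4 + 5*(-93))²/(√(1880 + 13858)) - 47869/(-18385/(-3271) + 933/6202) = (4 - 465)²/(√15738) - 47869/(-18385*(-1/3271) + 933*(1/6202)) = (-461)²*(√15738/15738) - 47869/(18385/3271 + 933/6202) = 212521*(√15738/15738) - 47869/117075613/20286742 = 212521*√15738/15738 - 47869*20286742/117075613 = 212521*√15738/15738 - 971106052798/117075613 = -971106052798/117075613 + 212521*√15738/15738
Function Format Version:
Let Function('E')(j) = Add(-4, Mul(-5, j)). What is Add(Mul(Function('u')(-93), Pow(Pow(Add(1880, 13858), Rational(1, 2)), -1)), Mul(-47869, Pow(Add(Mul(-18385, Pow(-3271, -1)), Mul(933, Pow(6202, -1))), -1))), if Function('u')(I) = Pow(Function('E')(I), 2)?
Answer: Add(Rational(-971106052798, 117075613), Mul(Rational(212521, 15738), Pow(15738, Rational(1, 2)))) ≈ -6600.6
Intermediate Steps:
Function('u')(I) = Pow(Add(-4, Mul(-5, I)), 2)
Add(Mul(Function('u')(-93), Pow(Pow(Add(1880, 13858), Rational(1, 2)), -1)), Mul(-47869, Pow(Add(Mul(-18385, Pow(-3271, -1)), Mul(933, Pow(6202, -1))), -1))) = Add(Mul(Pow(Add(4, Mul(5, -93)), 2), Pow(Pow(Add(1880, 13858), Rational(1, 2)), -1)), Mul(-47869, Pow(Add(Mul(-18385, Pow(-3271, -1)), Mul(933, Pow(6202, -1))), -1))) = Add(Mul(Pow(Add(4, -465), 2), Pow(Pow(15738, Rational(1, 2)), -1)), Mul(-47869, Pow(Add(Mul(-18385, Rational(-1, 3271)), Mul(933, Rational(1, 6202))), -1))) = Add(Mul(Pow(-461, 2), Mul(Rational(1, 15738), Pow(15738, Rational(1, 2)))), Mul(-47869, Pow(Add(Rational(18385, 3271), Rational(933, 6202)), -1))) = Add(Mul(212521, Mul(Rational(1, 15738), Pow(15738, Rational(1, 2)))), Mul(-47869, Pow(Rational(117075613, 20286742), -1))) = Add(Mul(Rational(212521, 15738), Pow(15738, Rational(1, 2))), Mul(-47869, Rational(20286742, 117075613))) = Add(Mul(Rational(212521, 15738), Pow(15738, Rational(1, 2))), Rational(-971106052798, 117075613)) = Add(Rational(-971106052798, 117075613), Mul(Rational(212521, 15738), Pow(15738, Rational(1, 2))))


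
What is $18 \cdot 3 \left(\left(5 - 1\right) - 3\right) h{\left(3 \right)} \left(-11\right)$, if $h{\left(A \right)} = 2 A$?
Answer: $-3564$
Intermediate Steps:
$18 \cdot 3 \left(\left(5 - 1\right) - 3\right) h{\left(3 \right)} \left(-11\right) = 18 \cdot 3 \left(\left(5 - 1\right) - 3\right) 2 \cdot 3 \left(-11\right) = 18 \cdot 3 \left(4 - 3\right) 6 \left(-11\right) = 18 \cdot 3 \cdot 1 \left(-66\right) = 18 \cdot 3 \left(-66\right) = 54 \left(-66\right) = -3564$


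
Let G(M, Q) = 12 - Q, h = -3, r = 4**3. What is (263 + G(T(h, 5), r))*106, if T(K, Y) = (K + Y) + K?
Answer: 22366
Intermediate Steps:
r = 64
T(K, Y) = Y + 2*K
(263 + G(T(h, 5), r))*106 = (263 + (12 - 1*64))*106 = (263 + (12 - 64))*106 = (263 - 52)*106 = 211*106 = 22366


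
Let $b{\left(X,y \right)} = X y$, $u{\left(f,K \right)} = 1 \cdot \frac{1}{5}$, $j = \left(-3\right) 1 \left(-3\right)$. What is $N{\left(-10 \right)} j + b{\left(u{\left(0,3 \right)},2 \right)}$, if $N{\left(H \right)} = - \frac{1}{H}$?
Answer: $\frac{13}{10} \approx 1.3$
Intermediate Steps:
$j = 9$ ($j = \left(-3\right) \left(-3\right) = 9$)
$u{\left(f,K \right)} = \frac{1}{5}$ ($u{\left(f,K \right)} = 1 \cdot \frac{1}{5} = \frac{1}{5}$)
$N{\left(-10 \right)} j + b{\left(u{\left(0,3 \right)},2 \right)} = - \frac{1}{-10} \cdot 9 + \frac{1}{5} \cdot 2 = \left(-1\right) \left(- \frac{1}{10}\right) 9 + \frac{2}{5} = \frac{1}{10} \cdot 9 + \frac{2}{5} = \frac{9}{10} + \frac{2}{5} = \frac{13}{10}$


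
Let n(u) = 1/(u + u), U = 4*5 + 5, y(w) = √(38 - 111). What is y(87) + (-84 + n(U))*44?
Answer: -92378/25 + I*√73 ≈ -3695.1 + 8.544*I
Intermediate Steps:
y(w) = I*√73 (y(w) = √(-73) = I*√73)
U = 25 (U = 20 + 5 = 25)
n(u) = 1/(2*u)
y(87) + (-84 + n(U))*44 = I*√73 + (-84 + (½)/25)*44 = I*√73 + (-84 + (½)*(1/25))*44 = I*√73 + (-84 + 1/50)*44 = I*√73 - 4199/50*44 = I*√73 - 92378/25 = -92378/25 + I*√73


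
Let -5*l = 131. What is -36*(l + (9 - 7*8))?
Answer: 13176/5 ≈ 2635.2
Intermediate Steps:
l = -131/5 (l = -⅕*131 = -131/5 ≈ -26.200)
-36*(l + (9 - 7*8)) = -36*(-131/5 + (9 - 7*8)) = -36*(-131/5 + (9 - 56)) = -36*(-131/5 - 47) = -36*(-366/5) = 13176/5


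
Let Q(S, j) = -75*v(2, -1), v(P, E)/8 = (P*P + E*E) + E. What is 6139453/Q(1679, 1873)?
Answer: -6139453/2400 ≈ -2558.1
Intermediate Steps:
v(P, E) = 8*E + 8*E² + 8*P² (v(P, E) = 8*((P*P + E*E) + E) = 8*((P² + E²) + E) = 8*((E² + P²) + E) = 8*(E + E² + P²) = 8*E + 8*E² + 8*P²)
Q(S, j) = -2400 (Q(S, j) = -75*(8*(-1) + 8*(-1)² + 8*2²) = -75*(-8 + 8*1 + 8*4) = -75*(-8 + 8 + 32) = -75*32 = -2400)
6139453/Q(1679, 1873) = 6139453/(-2400) = 6139453*(-1/2400) = -6139453/2400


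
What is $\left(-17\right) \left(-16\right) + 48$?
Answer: $320$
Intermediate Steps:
$\left(-17\right) \left(-16\right) + 48 = 272 + 48 = 320$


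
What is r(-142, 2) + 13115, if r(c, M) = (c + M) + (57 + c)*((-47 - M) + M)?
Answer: 16970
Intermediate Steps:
r(c, M) = -2679 + M - 46*c (r(c, M) = (M + c) + (57 + c)*(-47) = (M + c) + (-2679 - 47*c) = -2679 + M - 46*c)
r(-142, 2) + 13115 = (-2679 + 2 - 46*(-142)) + 13115 = (-2679 + 2 + 6532) + 13115 = 3855 + 13115 = 16970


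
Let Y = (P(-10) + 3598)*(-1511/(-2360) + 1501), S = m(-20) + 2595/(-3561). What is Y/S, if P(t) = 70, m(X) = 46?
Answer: 226907597777/1864990 ≈ 1.2167e+5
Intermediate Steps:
S = 53737/1187 (S = 46 + 2595/(-3561) = 46 + 2595*(-1/3561) = 46 - 865/1187 = 53737/1187 ≈ 45.271)
Y = 3249729707/590 (Y = (70 + 3598)*(-1511/(-2360) + 1501) = 3668*(-1511*(-1/2360) + 1501) = 3668*(1511/2360 + 1501) = 3668*(3543871/2360) = 3249729707/590 ≈ 5.5080e+6)
Y/S = 3249729707/(590*(53737/1187)) = (3249729707/590)*(1187/53737) = 226907597777/1864990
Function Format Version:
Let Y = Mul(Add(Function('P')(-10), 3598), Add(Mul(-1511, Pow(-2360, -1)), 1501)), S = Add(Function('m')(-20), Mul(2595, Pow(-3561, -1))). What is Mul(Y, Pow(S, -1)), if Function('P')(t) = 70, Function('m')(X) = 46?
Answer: Rational(226907597777, 1864990) ≈ 1.2167e+5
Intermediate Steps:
S = Rational(53737, 1187) (S = Add(46, Mul(2595, Pow(-3561, -1))) = Add(46, Mul(2595, Rational(-1, 3561))) = Add(46, Rational(-865, 1187)) = Rational(53737, 1187) ≈ 45.271)
Y = Rational(3249729707, 590) (Y = Mul(Add(70, 3598), Add(Mul(-1511, Pow(-2360, -1)), 1501)) = Mul(3668, Add(Mul(-1511, Rational(-1, 2360)), 1501)) = Mul(3668, Add(Rational(1511, 2360), 1501)) = Mul(3668, Rational(3543871, 2360)) = Rational(3249729707, 590) ≈ 5.5080e+6)
Mul(Y, Pow(S, -1)) = Mul(Rational(3249729707, 590), Pow(Rational(53737, 1187), -1)) = Mul(Rational(3249729707, 590), Rational(1187, 53737)) = Rational(226907597777, 1864990)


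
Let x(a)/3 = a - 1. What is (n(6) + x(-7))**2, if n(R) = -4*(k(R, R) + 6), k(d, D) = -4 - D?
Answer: 64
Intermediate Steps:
x(a) = -3 + 3*a (x(a) = 3*(a - 1) = 3*(-1 + a) = -3 + 3*a)
n(R) = -8 + 4*R (n(R) = -4*((-4 - R) + 6) = -4*(2 - R) = -8 + 4*R)
(n(6) + x(-7))**2 = ((-8 + 4*6) + (-3 + 3*(-7)))**2 = ((-8 + 24) + (-3 - 21))**2 = (16 - 24)**2 = (-8)**2 = 64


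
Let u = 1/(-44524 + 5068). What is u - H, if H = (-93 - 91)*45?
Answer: 326695679/39456 ≈ 8280.0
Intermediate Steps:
H = -8280 (H = -184*45 = -8280)
u = -1/39456 (u = 1/(-39456) = -1/39456 ≈ -2.5345e-5)
u - H = -1/39456 - 1*(-8280) = -1/39456 + 8280 = 326695679/39456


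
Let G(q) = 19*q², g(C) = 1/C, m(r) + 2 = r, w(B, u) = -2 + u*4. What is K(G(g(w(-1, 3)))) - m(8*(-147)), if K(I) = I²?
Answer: 11780361/10000 ≈ 1178.0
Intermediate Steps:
w(B, u) = -2 + 4*u
m(r) = -2 + r
K(G(g(w(-1, 3)))) - m(8*(-147)) = (19*(1/(-2 + 4*3))²)² - (-2 + 8*(-147)) = (19*(1/(-2 + 12))²)² - (-2 - 1176) = (19*(1/10)²)² - 1*(-1178) = (19*(⅒)²)² + 1178 = (19*(1/100))² + 1178 = (19/100)² + 1178 = 361/10000 + 1178 = 11780361/10000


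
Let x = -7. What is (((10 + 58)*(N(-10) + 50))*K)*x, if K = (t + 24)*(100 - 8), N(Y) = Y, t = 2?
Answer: -45543680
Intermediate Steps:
K = 2392 (K = (2 + 24)*(100 - 8) = 26*92 = 2392)
(((10 + 58)*(N(-10) + 50))*K)*x = (((10 + 58)*(-10 + 50))*2392)*(-7) = ((68*40)*2392)*(-7) = (2720*2392)*(-7) = 6506240*(-7) = -45543680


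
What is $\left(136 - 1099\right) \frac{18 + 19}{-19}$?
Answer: $\frac{35631}{19} \approx 1875.3$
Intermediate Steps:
$\left(136 - 1099\right) \frac{18 + 19}{-19} = - 963 \cdot 37 \left(- \frac{1}{19}\right) = \left(-963\right) \left(- \frac{37}{19}\right) = \frac{35631}{19}$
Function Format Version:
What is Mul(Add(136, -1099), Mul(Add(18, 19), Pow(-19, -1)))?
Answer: Rational(35631, 19) ≈ 1875.3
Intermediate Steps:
Mul(Add(136, -1099), Mul(Add(18, 19), Pow(-19, -1))) = Mul(-963, Mul(37, Rational(-1, 19))) = Mul(-963, Rational(-37, 19)) = Rational(35631, 19)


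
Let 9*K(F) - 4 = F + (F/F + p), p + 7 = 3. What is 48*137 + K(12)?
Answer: 59197/9 ≈ 6577.4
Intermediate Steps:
p = -4 (p = -7 + 3 = -4)
K(F) = ⅑ + F/9 (K(F) = 4/9 + (F + (F/F - 4))/9 = 4/9 + (F + (1 - 4))/9 = 4/9 + (F - 3)/9 = 4/9 + (-3 + F)/9 = 4/9 + (-⅓ + F/9) = ⅑ + F/9)
48*137 + K(12) = 48*137 + (⅑ + (⅑)*12) = 6576 + (⅑ + 4/3) = 6576 + 13/9 = 59197/9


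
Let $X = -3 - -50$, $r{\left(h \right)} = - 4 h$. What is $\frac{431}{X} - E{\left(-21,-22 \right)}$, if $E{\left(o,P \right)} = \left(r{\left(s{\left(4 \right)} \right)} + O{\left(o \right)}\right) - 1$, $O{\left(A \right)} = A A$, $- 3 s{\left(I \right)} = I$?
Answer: $- \frac{61499}{141} \approx -436.16$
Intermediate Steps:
$s{\left(I \right)} = - \frac{I}{3}$
$O{\left(A \right)} = A^{2}$
$X = 47$ ($X = -3 + 50 = 47$)
$E{\left(o,P \right)} = \frac{13}{3} + o^{2}$ ($E{\left(o,P \right)} = \left(- 4 \left(\left(- \frac{1}{3}\right) 4\right) + o^{2}\right) - 1 = \left(\left(-4\right) \left(- \frac{4}{3}\right) + o^{2}\right) - 1 = \left(\frac{16}{3} + o^{2}\right) - 1 = \frac{13}{3} + o^{2}$)
$\frac{431}{X} - E{\left(-21,-22 \right)} = \frac{431}{47} - \left(\frac{13}{3} + \left(-21\right)^{2}\right) = 431 \cdot \frac{1}{47} - \left(\frac{13}{3} + 441\right) = \frac{431}{47} - \frac{1336}{3} = - \frac{61499}{141}$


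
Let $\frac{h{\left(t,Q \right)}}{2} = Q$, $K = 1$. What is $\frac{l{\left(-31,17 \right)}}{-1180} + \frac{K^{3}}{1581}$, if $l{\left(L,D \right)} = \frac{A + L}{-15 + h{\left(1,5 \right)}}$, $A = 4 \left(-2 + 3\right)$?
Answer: $- \frac{36787}{9327900} \approx -0.0039438$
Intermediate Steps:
$h{\left(t,Q \right)} = 2 Q$
$A = 4$ ($A = 4 \cdot 1 = 4$)
$l{\left(L,D \right)} = - \frac{4}{5} - \frac{L}{5}$ ($l{\left(L,D \right)} = \frac{4 + L}{-15 + 2 \cdot 5} = \frac{4 + L}{-15 + 10} = \frac{4 + L}{-5} = \left(4 + L\right) \left(- \frac{1}{5}\right) = - \frac{4}{5} - \frac{L}{5}$)
$\frac{l{\left(-31,17 \right)}}{-1180} + \frac{K^{3}}{1581} = \frac{- \frac{4}{5} - - \frac{31}{5}}{-1180} + \frac{1^{3}}{1581} = \left(- \frac{4}{5} + \frac{31}{5}\right) \left(- \frac{1}{1180}\right) + 1 \cdot \frac{1}{1581} = \frac{27}{5} \left(- \frac{1}{1180}\right) + \frac{1}{1581} = - \frac{27}{5900} + \frac{1}{1581} = - \frac{36787}{9327900}$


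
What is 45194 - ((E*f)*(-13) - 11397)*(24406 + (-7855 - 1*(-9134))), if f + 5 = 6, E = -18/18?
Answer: 292443234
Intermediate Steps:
E = -1 (E = -18*1/18 = -1)
f = 1 (f = -5 + 6 = 1)
45194 - ((E*f)*(-13) - 11397)*(24406 + (-7855 - 1*(-9134))) = 45194 - (-1*1*(-13) - 11397)*(24406 + (-7855 - 1*(-9134))) = 45194 - (-1*(-13) - 11397)*(24406 + (-7855 + 9134)) = 45194 - (13 - 11397)*(24406 + 1279) = 45194 - (-11384)*25685 = 45194 - 1*(-292398040) = 45194 + 292398040 = 292443234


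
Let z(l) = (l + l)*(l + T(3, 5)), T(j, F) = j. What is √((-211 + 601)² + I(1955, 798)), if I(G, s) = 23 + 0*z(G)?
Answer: √152123 ≈ 390.03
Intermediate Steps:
z(l) = 2*l*(3 + l) (z(l) = (l + l)*(l + 3) = (2*l)*(3 + l) = 2*l*(3 + l))
I(G, s) = 23 (I(G, s) = 23 + 0*(2*G*(3 + G)) = 23 + 0 = 23)
√((-211 + 601)² + I(1955, 798)) = √((-211 + 601)² + 23) = √(390² + 23) = √(152100 + 23) = √152123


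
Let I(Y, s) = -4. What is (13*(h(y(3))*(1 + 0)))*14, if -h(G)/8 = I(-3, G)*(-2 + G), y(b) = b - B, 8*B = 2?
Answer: 4368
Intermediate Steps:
B = ¼ (B = (⅛)*2 = ¼ ≈ 0.25000)
y(b) = -¼ + b (y(b) = b - 1*¼ = b - ¼ = -¼ + b)
h(G) = -64 + 32*G (h(G) = -(-32)*(-2 + G) = -8*(8 - 4*G) = -64 + 32*G)
(13*(h(y(3))*(1 + 0)))*14 = (13*((-64 + 32*(-¼ + 3))*(1 + 0)))*14 = (13*((-64 + 32*(11/4))*1))*14 = (13*((-64 + 88)*1))*14 = (13*(24*1))*14 = (13*24)*14 = 312*14 = 4368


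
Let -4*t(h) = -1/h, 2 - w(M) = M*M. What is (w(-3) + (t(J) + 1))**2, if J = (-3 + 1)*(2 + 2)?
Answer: 37249/1024 ≈ 36.376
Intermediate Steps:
w(M) = 2 - M**2 (w(M) = 2 - M*M = 2 - M**2)
J = -8 (J = -2*4 = -8)
t(h) = 1/(4*h) (t(h) = -(-1)/(4*h) = 1/(4*h))
(w(-3) + (t(J) + 1))**2 = ((2 - 1*(-3)**2) + ((1/4)/(-8) + 1))**2 = ((2 - 1*9) + ((1/4)*(-1/8) + 1))**2 = ((2 - 9) + (-1/32 + 1))**2 = (-7 + 31/32)**2 = (-193/32)**2 = 37249/1024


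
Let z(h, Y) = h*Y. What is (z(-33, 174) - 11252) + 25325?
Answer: 8331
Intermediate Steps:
z(h, Y) = Y*h
(z(-33, 174) - 11252) + 25325 = (174*(-33) - 11252) + 25325 = (-5742 - 11252) + 25325 = -16994 + 25325 = 8331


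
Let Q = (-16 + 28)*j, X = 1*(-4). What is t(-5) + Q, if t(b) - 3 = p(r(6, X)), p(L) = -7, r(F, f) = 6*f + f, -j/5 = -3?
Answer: 176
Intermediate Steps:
j = 15 (j = -5*(-3) = 15)
X = -4
r(F, f) = 7*f
t(b) = -4 (t(b) = 3 - 7 = -4)
Q = 180 (Q = (-16 + 28)*15 = 12*15 = 180)
t(-5) + Q = -4 + 180 = 176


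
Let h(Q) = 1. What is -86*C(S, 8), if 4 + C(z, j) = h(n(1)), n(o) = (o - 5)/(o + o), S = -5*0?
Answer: 258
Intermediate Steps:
S = 0
n(o) = (-5 + o)/(2*o) (n(o) = (-5 + o)/((2*o)) = (-5 + o)*(1/(2*o)) = (-5 + o)/(2*o))
C(z, j) = -3 (C(z, j) = -4 + 1 = -3)
-86*C(S, 8) = -86*(-3) = 258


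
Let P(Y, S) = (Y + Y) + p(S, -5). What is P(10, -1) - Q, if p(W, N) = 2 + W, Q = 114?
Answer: -93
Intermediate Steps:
P(Y, S) = 2 + S + 2*Y (P(Y, S) = (Y + Y) + (2 + S) = 2*Y + (2 + S) = 2 + S + 2*Y)
P(10, -1) - Q = (2 - 1 + 2*10) - 1*114 = (2 - 1 + 20) - 114 = 21 - 114 = -93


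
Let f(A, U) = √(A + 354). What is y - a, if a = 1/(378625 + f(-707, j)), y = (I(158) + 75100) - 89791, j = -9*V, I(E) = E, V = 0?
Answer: (-14533*√353 + 5502557126*I)/(√353 - 378625*I) ≈ -14533.0 + 4.6566e-10*I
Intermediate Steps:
j = 0 (j = -9*0 = 0)
f(A, U) = √(354 + A)
y = -14533 (y = (158 + 75100) - 89791 = 75258 - 89791 = -14533)
a = 1/(378625 + I*√353) (a = 1/(378625 + √(354 - 707)) = 1/(378625 + √(-353)) = 1/(378625 + I*√353) ≈ 2.6411e-6 - 1.3e-10*I)
y - a = -14533 - (378625/143356890978 - I*√353/143356890978) = -14533 + (-378625/143356890978 + I*√353/143356890978) = -2083405696961899/143356890978 + I*√353/143356890978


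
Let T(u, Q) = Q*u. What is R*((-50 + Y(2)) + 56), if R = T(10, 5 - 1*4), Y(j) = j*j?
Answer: 100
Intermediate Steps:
Y(j) = j²
R = 10 (R = (5 - 1*4)*10 = (5 - 4)*10 = 1*10 = 10)
R*((-50 + Y(2)) + 56) = 10*((-50 + 2²) + 56) = 10*((-50 + 4) + 56) = 10*(-46 + 56) = 10*10 = 100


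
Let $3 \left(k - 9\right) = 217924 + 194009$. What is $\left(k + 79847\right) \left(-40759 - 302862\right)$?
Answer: $-74623141707$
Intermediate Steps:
$k = 137320$ ($k = 9 + \frac{217924 + 194009}{3} = 9 + \frac{1}{3} \cdot 411933 = 9 + 137311 = 137320$)
$\left(k + 79847\right) \left(-40759 - 302862\right) = \left(137320 + 79847\right) \left(-40759 - 302862\right) = 217167 \left(-343621\right) = -74623141707$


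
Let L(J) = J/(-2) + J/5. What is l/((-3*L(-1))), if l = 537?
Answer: -1790/3 ≈ -596.67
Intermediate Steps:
L(J) = -3*J/10 (L(J) = J*(-1/2) + J*(1/5) = -J/2 + J/5 = -3*J/10)
l/((-3*L(-1))) = 537/((-(-9)*(-1)/10)) = 537/((-3*3/10)) = 537/(-9/10) = 537*(-10/9) = -1790/3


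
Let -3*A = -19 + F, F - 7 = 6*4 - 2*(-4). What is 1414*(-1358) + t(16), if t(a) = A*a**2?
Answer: -5765756/3 ≈ -1.9219e+6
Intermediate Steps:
F = 39 (F = 7 + (6*4 - 2*(-4)) = 7 + (24 + 8) = 7 + 32 = 39)
A = -20/3 (A = -(-19 + 39)/3 = -1/3*20 = -20/3 ≈ -6.6667)
t(a) = -20*a**2/3
1414*(-1358) + t(16) = 1414*(-1358) - 20/3*16**2 = -1920212 - 20/3*256 = -1920212 - 5120/3 = -5765756/3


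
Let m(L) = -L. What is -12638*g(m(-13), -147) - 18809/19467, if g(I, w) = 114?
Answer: -4006678379/2781 ≈ -1.4407e+6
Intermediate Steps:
-12638*g(m(-13), -147) - 18809/19467 = -12638/(1/114) - 18809/19467 = -12638/1/114 - 18809*1/19467 = -12638*114 - 2687/2781 = -1440732 - 2687/2781 = -4006678379/2781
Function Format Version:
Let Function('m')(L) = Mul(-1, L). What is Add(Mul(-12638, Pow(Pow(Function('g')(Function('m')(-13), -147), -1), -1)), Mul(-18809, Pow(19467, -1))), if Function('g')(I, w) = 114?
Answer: Rational(-4006678379, 2781) ≈ -1.4407e+6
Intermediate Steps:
Add(Mul(-12638, Pow(Pow(Function('g')(Function('m')(-13), -147), -1), -1)), Mul(-18809, Pow(19467, -1))) = Add(Mul(-12638, Pow(Pow(114, -1), -1)), Mul(-18809, Pow(19467, -1))) = Add(Mul(-12638, Pow(Rational(1, 114), -1)), Mul(-18809, Rational(1, 19467))) = Add(Mul(-12638, 114), Rational(-2687, 2781)) = Add(-1440732, Rational(-2687, 2781)) = Rational(-4006678379, 2781)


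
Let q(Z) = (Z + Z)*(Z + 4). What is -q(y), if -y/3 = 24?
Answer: -9792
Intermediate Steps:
y = -72 (y = -3*24 = -72)
q(Z) = 2*Z*(4 + Z) (q(Z) = (2*Z)*(4 + Z) = 2*Z*(4 + Z))
-q(y) = -2*(-72)*(4 - 72) = -2*(-72)*(-68) = -1*9792 = -9792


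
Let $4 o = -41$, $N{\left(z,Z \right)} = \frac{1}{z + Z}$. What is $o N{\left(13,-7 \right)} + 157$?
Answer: $\frac{3727}{24} \approx 155.29$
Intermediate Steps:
$N{\left(z,Z \right)} = \frac{1}{Z + z}$
$o = - \frac{41}{4}$ ($o = \frac{1}{4} \left(-41\right) = - \frac{41}{4} \approx -10.25$)
$o N{\left(13,-7 \right)} + 157 = - \frac{41}{4 \left(-7 + 13\right)} + 157 = - \frac{41}{4 \cdot 6} + 157 = \left(- \frac{41}{4}\right) \frac{1}{6} + 157 = - \frac{41}{24} + 157 = \frac{3727}{24}$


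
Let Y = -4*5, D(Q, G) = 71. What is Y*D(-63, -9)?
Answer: -1420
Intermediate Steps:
Y = -20
Y*D(-63, -9) = -20*71 = -1420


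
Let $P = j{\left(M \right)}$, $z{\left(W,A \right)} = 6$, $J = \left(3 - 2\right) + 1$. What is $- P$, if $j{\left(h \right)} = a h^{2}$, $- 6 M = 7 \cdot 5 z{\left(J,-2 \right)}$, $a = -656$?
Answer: $803600$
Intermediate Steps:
$J = 2$ ($J = 1 + 1 = 2$)
$M = -35$ ($M = - \frac{7 \cdot 5 \cdot 6}{6} = - \frac{35 \cdot 6}{6} = \left(- \frac{1}{6}\right) 210 = -35$)
$j{\left(h \right)} = - 656 h^{2}$
$P = -803600$ ($P = - 656 \left(-35\right)^{2} = \left(-656\right) 1225 = -803600$)
$- P = \left(-1\right) \left(-803600\right) = 803600$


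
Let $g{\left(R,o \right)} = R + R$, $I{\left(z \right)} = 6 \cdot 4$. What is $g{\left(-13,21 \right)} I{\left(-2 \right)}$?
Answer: $-624$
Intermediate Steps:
$I{\left(z \right)} = 24$
$g{\left(R,o \right)} = 2 R$
$g{\left(-13,21 \right)} I{\left(-2 \right)} = 2 \left(-13\right) 24 = \left(-26\right) 24 = -624$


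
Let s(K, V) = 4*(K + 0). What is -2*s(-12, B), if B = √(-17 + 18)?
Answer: 96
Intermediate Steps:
B = 1 (B = √1 = 1)
s(K, V) = 4*K
-2*s(-12, B) = -8*(-12) = -2*(-48) = 96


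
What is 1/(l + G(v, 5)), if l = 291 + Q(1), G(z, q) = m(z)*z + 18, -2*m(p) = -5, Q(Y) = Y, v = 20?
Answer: 1/360 ≈ 0.0027778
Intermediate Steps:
m(p) = 5/2 (m(p) = -½*(-5) = 5/2)
G(z, q) = 18 + 5*z/2 (G(z, q) = 5*z/2 + 18 = 18 + 5*z/2)
l = 292 (l = 291 + 1 = 292)
1/(l + G(v, 5)) = 1/(292 + (18 + (5/2)*20)) = 1/(292 + (18 + 50)) = 1/(292 + 68) = 1/360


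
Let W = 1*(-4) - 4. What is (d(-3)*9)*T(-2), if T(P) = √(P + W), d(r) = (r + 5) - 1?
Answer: 9*I*√10 ≈ 28.461*I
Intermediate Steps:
W = -8 (W = -4 - 4 = -8)
d(r) = 4 + r (d(r) = (5 + r) - 1 = 4 + r)
T(P) = √(-8 + P) (T(P) = √(P - 8) = √(-8 + P))
(d(-3)*9)*T(-2) = ((4 - 3)*9)*√(-8 - 2) = (1*9)*√(-10) = 9*(I*√10) = 9*I*√10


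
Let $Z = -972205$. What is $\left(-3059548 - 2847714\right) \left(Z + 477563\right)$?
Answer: $2921979890204$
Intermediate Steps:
$\left(-3059548 - 2847714\right) \left(Z + 477563\right) = \left(-3059548 - 2847714\right) \left(-972205 + 477563\right) = \left(-5907262\right) \left(-494642\right) = 2921979890204$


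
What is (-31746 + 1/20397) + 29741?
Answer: -40895984/20397 ≈ -2005.0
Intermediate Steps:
(-31746 + 1/20397) + 29741 = -647523161/20397 + 29741 = -40895984/20397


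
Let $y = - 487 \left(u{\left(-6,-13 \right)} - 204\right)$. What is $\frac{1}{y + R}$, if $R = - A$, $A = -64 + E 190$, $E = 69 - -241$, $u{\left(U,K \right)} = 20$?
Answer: $\frac{1}{30772} \approx 3.2497 \cdot 10^{-5}$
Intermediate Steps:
$E = 310$ ($E = 69 + 241 = 310$)
$A = 58836$ ($A = -64 + 310 \cdot 190 = -64 + 58900 = 58836$)
$R = -58836$ ($R = \left(-1\right) 58836 = -58836$)
$y = 89608$ ($y = - 487 \left(20 - 204\right) = \left(-487\right) \left(-184\right) = 89608$)
$\frac{1}{y + R} = \frac{1}{89608 - 58836} = \frac{1}{30772}$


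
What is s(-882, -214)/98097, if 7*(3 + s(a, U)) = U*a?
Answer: 473/1721 ≈ 0.27484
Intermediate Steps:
s(a, U) = -3 + U*a/7 (s(a, U) = -3 + (U*a)/7 = -3 + U*a/7)
s(-882, -214)/98097 = (-3 + (1/7)*(-214)*(-882))/98097 = (-3 + 26964)*(1/98097) = 26961*(1/98097) = 473/1721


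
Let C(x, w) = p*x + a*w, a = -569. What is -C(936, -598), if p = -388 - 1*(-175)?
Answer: -140894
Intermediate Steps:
p = -213 (p = -388 + 175 = -213)
C(x, w) = -569*w - 213*x (C(x, w) = -213*x - 569*w = -569*w - 213*x)
-C(936, -598) = -(-569*(-598) - 213*936) = -(340262 - 199368) = -1*140894 = -140894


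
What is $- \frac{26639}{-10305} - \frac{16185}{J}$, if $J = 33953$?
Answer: $\frac{737687542}{349885665} \approx 2.1084$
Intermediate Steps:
$- \frac{26639}{-10305} - \frac{16185}{J} = - \frac{26639}{-10305} - \frac{16185}{33953} = \left(-26639\right) \left(- \frac{1}{10305}\right) - \frac{16185}{33953} = \frac{26639}{10305} - \frac{16185}{33953} = \frac{737687542}{349885665}$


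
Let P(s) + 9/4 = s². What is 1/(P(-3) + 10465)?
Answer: 4/41887 ≈ 9.5495e-5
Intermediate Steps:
P(s) = -9/4 + s²
1/(P(-3) + 10465) = 1/((-9/4 + (-3)²) + 10465) = 1/((-9/4 + 9) + 10465) = 1/(27/4 + 10465) = 1/(41887/4) = 4/41887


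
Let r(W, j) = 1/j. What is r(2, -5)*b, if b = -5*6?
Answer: 6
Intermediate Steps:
b = -30
r(2, -5)*b = -30/(-5) = -⅕*(-30) = 6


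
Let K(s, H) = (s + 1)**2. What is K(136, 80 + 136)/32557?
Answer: 18769/32557 ≈ 0.57650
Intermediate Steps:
K(s, H) = (1 + s)**2
K(136, 80 + 136)/32557 = (1 + 136)**2/32557 = 137**2*(1/32557) = 18769*(1/32557) = 18769/32557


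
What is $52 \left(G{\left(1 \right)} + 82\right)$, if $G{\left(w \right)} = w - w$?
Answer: $4264$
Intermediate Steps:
$G{\left(w \right)} = 0$
$52 \left(G{\left(1 \right)} + 82\right) = 52 \left(0 + 82\right) = 52 \cdot 82 = 4264$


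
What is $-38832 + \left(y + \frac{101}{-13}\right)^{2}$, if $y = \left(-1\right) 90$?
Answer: $- \frac{4947167}{169} \approx -29273.0$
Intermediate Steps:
$y = -90$
$-38832 + \left(y + \frac{101}{-13}\right)^{2} = -38832 + \left(-90 + \frac{101}{-13}\right)^{2} = -38832 + \left(-90 + 101 \left(- \frac{1}{13}\right)\right)^{2} = -38832 + \left(-90 - \frac{101}{13}\right)^{2} = -38832 + \left(- \frac{1271}{13}\right)^{2} = -38832 + \frac{1615441}{169} = - \frac{4947167}{169}$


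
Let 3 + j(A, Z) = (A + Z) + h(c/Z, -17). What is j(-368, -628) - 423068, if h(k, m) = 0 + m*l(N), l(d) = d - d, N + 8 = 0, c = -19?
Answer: -424067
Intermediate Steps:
N = -8 (N = -8 + 0 = -8)
l(d) = 0
h(k, m) = 0 (h(k, m) = 0 + m*0 = 0 + 0 = 0)
j(A, Z) = -3 + A + Z (j(A, Z) = -3 + ((A + Z) + 0) = -3 + (A + Z) = -3 + A + Z)
j(-368, -628) - 423068 = (-3 - 368 - 628) - 423068 = -999 - 423068 = -424067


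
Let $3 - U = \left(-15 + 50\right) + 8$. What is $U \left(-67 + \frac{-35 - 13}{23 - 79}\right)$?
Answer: $\frac{18520}{7} \approx 2645.7$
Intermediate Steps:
$U = -40$ ($U = 3 - \left(\left(-15 + 50\right) + 8\right) = 3 - \left(35 + 8\right) = 3 - 43 = -40$)
$U \left(-67 + \frac{-35 - 13}{23 - 79}\right) = - 40 \left(-67 + \frac{-35 - 13}{23 - 79}\right) = - 40 \left(-67 - \frac{48}{-56}\right) = - 40 \left(-67 - - \frac{6}{7}\right) = - 40 \left(-67 + \frac{6}{7}\right) = \left(-40\right) \left(- \frac{463}{7}\right) = \frac{18520}{7}$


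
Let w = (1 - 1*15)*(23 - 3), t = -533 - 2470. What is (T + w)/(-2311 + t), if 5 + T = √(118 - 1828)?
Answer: 285/5314 - 3*I*√190/5314 ≈ 0.053632 - 0.0077817*I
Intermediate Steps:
t = -3003
w = -280 (w = (1 - 15)*20 = -14*20 = -280)
T = -5 + 3*I*√190 (T = -5 + √(118 - 1828) = -5 + √(-1710) = -5 + 3*I*√190 ≈ -5.0 + 41.352*I)
(T + w)/(-2311 + t) = ((-5 + 3*I*√190) - 280)/(-2311 - 3003) = (-285 + 3*I*√190)/(-5314) = (-285 + 3*I*√190)*(-1/5314) = 285/5314 - 3*I*√190/5314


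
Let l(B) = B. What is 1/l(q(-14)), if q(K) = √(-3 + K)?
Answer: -I*√17/17 ≈ -0.24254*I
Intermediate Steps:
1/l(q(-14)) = 1/(√(-3 - 14)) = 1/(√(-17)) = 1/(I*√17) = -I*√17/17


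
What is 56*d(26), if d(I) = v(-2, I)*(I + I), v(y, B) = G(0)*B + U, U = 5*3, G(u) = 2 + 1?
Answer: 270816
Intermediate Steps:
G(u) = 3
U = 15
v(y, B) = 15 + 3*B (v(y, B) = 3*B + 15 = 15 + 3*B)
d(I) = 2*I*(15 + 3*I) (d(I) = (15 + 3*I)*(I + I) = (15 + 3*I)*(2*I) = 2*I*(15 + 3*I))
56*d(26) = 56*(6*26*(5 + 26)) = 56*(6*26*31) = 56*4836 = 270816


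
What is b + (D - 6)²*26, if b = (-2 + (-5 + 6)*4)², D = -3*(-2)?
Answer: 4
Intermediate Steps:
D = 6
b = 4 (b = (-2 + 1*4)² = (-2 + 4)² = 2² = 4)
b + (D - 6)²*26 = 4 + (6 - 6)²*26 = 4 + 0²*26 = 4 + 0*26 = 4 + 0 = 4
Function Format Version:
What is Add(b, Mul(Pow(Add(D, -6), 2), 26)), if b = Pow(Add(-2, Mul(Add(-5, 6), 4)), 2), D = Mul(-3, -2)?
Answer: 4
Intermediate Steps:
D = 6
b = 4 (b = Pow(Add(-2, Mul(1, 4)), 2) = Pow(Add(-2, 4), 2) = Pow(2, 2) = 4)
Add(b, Mul(Pow(Add(D, -6), 2), 26)) = Add(4, Mul(Pow(Add(6, -6), 2), 26)) = Add(4, Mul(Pow(0, 2), 26)) = Add(4, Mul(0, 26)) = Add(4, 0) = 4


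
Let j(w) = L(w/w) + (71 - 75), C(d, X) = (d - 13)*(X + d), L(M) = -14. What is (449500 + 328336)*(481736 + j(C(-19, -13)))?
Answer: 374697602248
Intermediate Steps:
C(d, X) = (-13 + d)*(X + d)
j(w) = -18 (j(w) = -14 + (71 - 75) = -14 - 4 = -18)
(449500 + 328336)*(481736 + j(C(-19, -13))) = (449500 + 328336)*(481736 - 18) = 777836*481718 = 374697602248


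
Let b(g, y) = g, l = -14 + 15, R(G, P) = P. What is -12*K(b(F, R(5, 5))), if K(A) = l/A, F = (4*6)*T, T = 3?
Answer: -⅙ ≈ -0.16667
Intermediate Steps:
F = 72 (F = (4*6)*3 = 24*3 = 72)
l = 1
K(A) = 1/A
-12*K(b(F, R(5, 5))) = -12/72 = -12*1/72 = -⅙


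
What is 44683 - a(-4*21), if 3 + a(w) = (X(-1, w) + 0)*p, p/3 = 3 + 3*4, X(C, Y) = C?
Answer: 44731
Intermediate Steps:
p = 45 (p = 3*(3 + 3*4) = 3*(3 + 12) = 3*15 = 45)
a(w) = -48 (a(w) = -3 + (-1 + 0)*45 = -3 - 1*45 = -3 - 45 = -48)
44683 - a(-4*21) = 44683 - 1*(-48) = 44683 + 48 = 44731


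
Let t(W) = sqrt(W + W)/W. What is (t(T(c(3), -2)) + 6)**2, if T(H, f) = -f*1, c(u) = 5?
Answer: 49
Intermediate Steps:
T(H, f) = -f
t(W) = sqrt(2)/sqrt(W) (t(W) = sqrt(2*W)/W = (sqrt(2)*sqrt(W))/W = sqrt(2)/sqrt(W))
(t(T(c(3), -2)) + 6)**2 = (sqrt(2)/sqrt(-1*(-2)) + 6)**2 = (sqrt(2)/sqrt(2) + 6)**2 = (sqrt(2)*(sqrt(2)/2) + 6)**2 = (1 + 6)**2 = 7**2 = 49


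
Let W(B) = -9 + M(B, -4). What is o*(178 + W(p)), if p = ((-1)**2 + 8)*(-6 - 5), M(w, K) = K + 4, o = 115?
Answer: 19435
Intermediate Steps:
M(w, K) = 4 + K
p = -99 (p = (1 + 8)*(-11) = 9*(-11) = -99)
W(B) = -9 (W(B) = -9 + (4 - 4) = -9 + 0 = -9)
o*(178 + W(p)) = 115*(178 - 9) = 115*169 = 19435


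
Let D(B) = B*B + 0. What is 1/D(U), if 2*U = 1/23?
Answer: 2116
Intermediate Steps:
U = 1/46 (U = (1/2)/23 = (1/2)*(1/23) = 1/46 ≈ 0.021739)
D(B) = B**2 (D(B) = B**2 + 0 = B**2)
1/D(U) = 1/((1/46)**2) = 1/(1/2116) = 2116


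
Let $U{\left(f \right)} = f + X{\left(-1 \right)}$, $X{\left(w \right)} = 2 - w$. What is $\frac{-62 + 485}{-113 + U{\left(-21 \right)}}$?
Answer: $- \frac{423}{131} \approx -3.229$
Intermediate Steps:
$U{\left(f \right)} = 3 + f$ ($U{\left(f \right)} = f + \left(2 - -1\right) = f + \left(2 + 1\right) = f + 3 = 3 + f$)
$\frac{-62 + 485}{-113 + U{\left(-21 \right)}} = \frac{-62 + 485}{-113 + \left(3 - 21\right)} = \frac{423}{-113 - 18} = \frac{423}{-131} = 423 \left(- \frac{1}{131}\right) = - \frac{423}{131}$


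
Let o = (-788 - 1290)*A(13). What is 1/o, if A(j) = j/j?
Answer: -1/2078 ≈ -0.00048123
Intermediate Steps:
A(j) = 1
o = -2078 (o = (-788 - 1290)*1 = -2078*1 = -2078)
1/o = 1/(-2078) = -1/2078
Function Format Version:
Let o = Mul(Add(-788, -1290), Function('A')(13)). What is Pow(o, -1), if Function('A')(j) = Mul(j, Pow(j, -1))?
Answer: Rational(-1, 2078) ≈ -0.00048123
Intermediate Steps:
Function('A')(j) = 1
o = -2078 (o = Mul(Add(-788, -1290), 1) = Mul(-2078, 1) = -2078)
Pow(o, -1) = Pow(-2078, -1) = Rational(-1, 2078)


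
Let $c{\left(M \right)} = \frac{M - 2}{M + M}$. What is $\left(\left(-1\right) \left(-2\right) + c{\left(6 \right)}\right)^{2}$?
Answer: $\frac{49}{9} \approx 5.4444$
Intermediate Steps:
$c{\left(M \right)} = \frac{-2 + M}{2 M}$
$\left(\left(-1\right) \left(-2\right) + c{\left(6 \right)}\right)^{2} = \left(\left(-1\right) \left(-2\right) + \frac{-2 + 6}{2 \cdot 6}\right)^{2} = \left(2 + \frac{1}{2} \cdot \frac{1}{6} \cdot 4\right)^{2} = \left(2 + \frac{1}{3}\right)^{2} = \left(\frac{7}{3}\right)^{2} = \frac{49}{9}$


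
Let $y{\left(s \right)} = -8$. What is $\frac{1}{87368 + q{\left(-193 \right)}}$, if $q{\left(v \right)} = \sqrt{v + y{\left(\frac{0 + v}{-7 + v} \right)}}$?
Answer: $\frac{1304}{113927875} - \frac{i \sqrt{201}}{7633167625} \approx 1.1446 \cdot 10^{-5} - 1.8573 \cdot 10^{-9} i$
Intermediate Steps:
$q{\left(v \right)} = \sqrt{-8 + v}$ ($q{\left(v \right)} = \sqrt{v - 8} = \sqrt{-8 + v}$)
$\frac{1}{87368 + q{\left(-193 \right)}} = \frac{1}{87368 + \sqrt{-8 - 193}} = \frac{1}{87368 + \sqrt{-201}} = \frac{1}{87368 + i \sqrt{201}}$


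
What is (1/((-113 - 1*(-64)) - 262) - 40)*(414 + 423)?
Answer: -10413117/311 ≈ -33483.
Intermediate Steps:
(1/((-113 - 1*(-64)) - 262) - 40)*(414 + 423) = (1/((-113 + 64) - 262) - 40)*837 = (1/(-49 - 262) - 40)*837 = (1/(-311) - 40)*837 = (-1/311 - 40)*837 = -12441/311*837 = -10413117/311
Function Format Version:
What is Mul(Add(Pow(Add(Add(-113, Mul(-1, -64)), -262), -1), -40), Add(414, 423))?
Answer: Rational(-10413117, 311) ≈ -33483.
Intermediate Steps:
Mul(Add(Pow(Add(Add(-113, Mul(-1, -64)), -262), -1), -40), Add(414, 423)) = Mul(Add(Pow(Add(Add(-113, 64), -262), -1), -40), 837) = Mul(Add(Pow(Add(-49, -262), -1), -40), 837) = Mul(Add(Pow(-311, -1), -40), 837) = Mul(Add(Rational(-1, 311), -40), 837) = Mul(Rational(-12441, 311), 837) = Rational(-10413117, 311)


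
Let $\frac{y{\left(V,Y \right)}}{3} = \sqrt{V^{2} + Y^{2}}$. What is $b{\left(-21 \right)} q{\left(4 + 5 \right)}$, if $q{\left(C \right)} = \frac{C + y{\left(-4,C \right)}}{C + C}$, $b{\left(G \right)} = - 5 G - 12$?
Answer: $\frac{93}{2} + \frac{31 \sqrt{97}}{2} \approx 199.16$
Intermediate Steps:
$y{\left(V,Y \right)} = 3 \sqrt{V^{2} + Y^{2}}$
$b{\left(G \right)} = -12 - 5 G$
$q{\left(C \right)} = \frac{C + 3 \sqrt{16 + C^{2}}}{2 C}$ ($q{\left(C \right)} = \frac{C + 3 \sqrt{\left(-4\right)^{2} + C^{2}}}{C + C} = \frac{C + 3 \sqrt{16 + C^{2}}}{2 C}$)
$b{\left(-21 \right)} q{\left(4 + 5 \right)} = \left(-12 - -105\right) \frac{\left(4 + 5\right) + 3 \sqrt{16 + \left(4 + 5\right)^{2}}}{2 \left(4 + 5\right)} = \left(-12 + 105\right) \frac{9 + 3 \sqrt{16 + 9^{2}}}{2 \cdot 9} = 93 \cdot \frac{1}{2} \cdot \frac{1}{9} \left(9 + 3 \sqrt{16 + 81}\right) = 93 \cdot \frac{1}{2} \cdot \frac{1}{9} \left(9 + 3 \sqrt{97}\right) = 93 \left(\frac{1}{2} + \frac{\sqrt{97}}{6}\right) = \frac{93}{2} + \frac{31 \sqrt{97}}{2}$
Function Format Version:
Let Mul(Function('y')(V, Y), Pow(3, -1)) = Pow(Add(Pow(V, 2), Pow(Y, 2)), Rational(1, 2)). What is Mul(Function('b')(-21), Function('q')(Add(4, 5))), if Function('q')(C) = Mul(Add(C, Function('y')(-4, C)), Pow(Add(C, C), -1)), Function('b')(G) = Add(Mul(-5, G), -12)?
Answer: Add(Rational(93, 2), Mul(Rational(31, 2), Pow(97, Rational(1, 2)))) ≈ 199.16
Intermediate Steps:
Function('y')(V, Y) = Mul(3, Pow(Add(Pow(V, 2), Pow(Y, 2)), Rational(1, 2)))
Function('b')(G) = Add(-12, Mul(-5, G))
Function('q')(C) = Mul(Rational(1, 2), Pow(C, -1), Add(C, Mul(3, Pow(Add(16, Pow(C, 2)), Rational(1, 2))))) (Function('q')(C) = Mul(Add(C, Mul(3, Pow(Add(Pow(-4, 2), Pow(C, 2)), Rational(1, 2)))), Pow(Add(C, C), -1)) = Mul(Add(C, Mul(3, Pow(Add(16, Pow(C, 2)), Rational(1, 2)))), Pow(Mul(2, C), -1)) = Mul(Add(C, Mul(3, Pow(Add(16, Pow(C, 2)), Rational(1, 2)))), Mul(Rational(1, 2), Pow(C, -1))) = Mul(Rational(1, 2), Pow(C, -1), Add(C, Mul(3, Pow(Add(16, Pow(C, 2)), Rational(1, 2))))))
Mul(Function('b')(-21), Function('q')(Add(4, 5))) = Mul(Add(-12, Mul(-5, -21)), Mul(Rational(1, 2), Pow(Add(4, 5), -1), Add(Add(4, 5), Mul(3, Pow(Add(16, Pow(Add(4, 5), 2)), Rational(1, 2)))))) = Mul(Add(-12, 105), Mul(Rational(1, 2), Pow(9, -1), Add(9, Mul(3, Pow(Add(16, Pow(9, 2)), Rational(1, 2)))))) = Mul(93, Mul(Rational(1, 2), Rational(1, 9), Add(9, Mul(3, Pow(Add(16, 81), Rational(1, 2)))))) = Mul(93, Mul(Rational(1, 2), Rational(1, 9), Add(9, Mul(3, Pow(97, Rational(1, 2)))))) = Mul(93, Add(Rational(1, 2), Mul(Rational(1, 6), Pow(97, Rational(1, 2))))) = Add(Rational(93, 2), Mul(Rational(31, 2), Pow(97, Rational(1, 2))))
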